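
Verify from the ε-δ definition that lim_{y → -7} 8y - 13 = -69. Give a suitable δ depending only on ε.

Suppose ε > 0. We need δ > 0 so that 0 < |y + 7| < δ implies |(8y - 13) + 69| < ε.
|(8y - 13) + 69| = |8y + 56| = 8|y + 7|.
So 8|y + 7| < ε exactly when |y + 7| < ε/8.
Take δ = ε/8. If 0 < |y + 7| < δ then |(8y - 13) + 69| = 8|y + 7| < 8·(ε/8) = ε.

δ = ε/8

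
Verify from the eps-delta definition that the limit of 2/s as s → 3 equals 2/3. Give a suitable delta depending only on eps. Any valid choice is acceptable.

delta = min(3/2, (9/4)eps)

Let eps > 0. We seek delta > 0 such that 0 < |s − 3| < delta implies |2/s − (2/3)| < eps.
|2/s − (2/3)| = 2·|3 − s|/(3·|s|) = 2|s − 3|/(3|s|).
Restrict delta ≤ 3/2. Then |s − 3| < 3/2 gives |s| > 3/2, so 3|s| > 9/2.
Then |2/s − (2/3)| < 2|s − 3|/(9/2), which is < eps when |s − 3| < (9/4)eps.
Take delta = min(3/2, (9/4)eps). Then 0 < |s − 3| < delta gives both |s − 3| < 3/2 and |s − 3| < (9/4)eps, so |2/s − (2/3)| < eps.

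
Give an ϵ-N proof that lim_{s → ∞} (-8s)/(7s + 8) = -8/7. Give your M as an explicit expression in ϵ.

M = (64/49)/ϵ

Let ϵ > 0. We seek M > 0 such that s > M implies |(-8s)/(7s + 8) + 8/7| < ϵ.
(-8s)/(7s + 8) + 8/7 = (7(-8s) − (-8)(7s + 8)) / (7(7s + 8)) = 64/(7(7s + 8)).
For s > 0 we have 7s + 8 > 7s, so |(-8s)/(7s + 8) + 8/7| = 64/(7(7s + 8)) < 64/(7·7s) = (64/49)/s.
Thus |(-8s)/(7s + 8) + 8/7| < ϵ whenever s > (64/49)/ϵ.
Take M = (64/49)/ϵ. If s > M then |(-8s)/(7s + 8) + 8/7| < (64/49)/s < ϵ.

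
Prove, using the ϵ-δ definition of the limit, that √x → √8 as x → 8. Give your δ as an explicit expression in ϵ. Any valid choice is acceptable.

δ = min(8, √8·ϵ)

Suppose ϵ > 0. We want δ > 0 such that 0 < |x − 8| < δ implies |√x − √8| < ϵ.
Rationalise: √x − √8 = (x − 8)/(√x + √8), so |√x − √8| = |x − 8|/(√x + √8).
Restrict δ ≤ 8 so that |x − 8| < 8 forces x > 0, and then √x + √8 > √8.
Hence |√x − √8| < |x − 8|/√8, which is < ϵ once |x − 8| < √8·ϵ.
Take δ = min(8, √8·ϵ). If 0 < |x − 8| < δ then x > 0 and |√x − √8| < |x − 8|/√8 < ϵ.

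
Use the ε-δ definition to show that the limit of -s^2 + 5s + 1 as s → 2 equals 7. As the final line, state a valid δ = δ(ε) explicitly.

δ = min(1, ε/6)

Let ε > 0 be given. We want δ > 0 such that 0 < |s − 2| < δ implies |(-s^2 + 5s + 1) − 7| < ε.
(-s^2 + 5s + 1) − 7 = -s^2 + 5s - 6 = (s − 2)(-s + 3).
So |(-s^2 + 5s + 1) − 7| = |s − 2|·|-s + 3|.
Require δ ≤ 1. Then |s − 2| < 1 gives |s| < 3, and by the triangle inequality |-s + 3| ≤ 3 + 3 = 6.
Hence |(-s^2 + 5s + 1) − 7| ≤ 6|s − 2| < ε provided |s − 2| < ε/6.
Take δ = min(1, ε/6). Then 0 < |s − 2| < δ gives both |s − 2| < 1 and |s − 2| < ε/6, so |(-s^2 + 5s + 1) − 7| < ε.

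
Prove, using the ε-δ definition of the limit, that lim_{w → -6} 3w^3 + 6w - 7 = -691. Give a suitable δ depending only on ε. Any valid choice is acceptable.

δ = min(1, ε/387)

Suppose ε > 0. We want δ > 0 such that 0 < |w + 6| < δ implies |(3w^3 + 6w - 7) + 691| < ε.
(3w^3 + 6w - 7) + 691 = 3w^3 + 6w + 684 = (w + 6)(3w^2 - 18w + 114).
So |(3w^3 + 6w - 7) + 691| = |w + 6|·|3w^2 - 18w + 114|.
Require δ ≤ 1. Then |w + 6| < 1 gives |w| < 7, and by the triangle inequality |3w^2 - 18w + 114| ≤ 3·7^2 + 18·7 + 114 = 387.
Hence |(3w^3 + 6w - 7) + 691| ≤ 387|w + 6| < ε provided |w + 6| < ε/387.
Take δ = min(1, ε/387). Then 0 < |w + 6| < δ gives both |w + 6| < 1 and |w + 6| < ε/387, so |(3w^3 + 6w - 7) + 691| < ε.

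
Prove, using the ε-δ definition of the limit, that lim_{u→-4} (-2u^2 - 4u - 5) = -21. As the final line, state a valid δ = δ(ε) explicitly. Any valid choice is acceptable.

Fix ε > 0. We want δ > 0 such that 0 < |u + 4| < δ implies |(-2u^2 - 4u - 5) + 21| < ε.
(-2u^2 - 4u - 5) + 21 = -2u^2 - 4u + 16 = (u + 4)(-2u + 4).
So |(-2u^2 - 4u - 5) + 21| = |u + 4|·|-2u + 4|.
Assume first that |u + 4| < 1, so |u| < 5. Then |-2u + 4| ≤ 2·5 + 4 = 14.
Hence |(-2u^2 - 4u - 5) + 21| ≤ 14|u + 4| < ε provided |u + 4| < ε/14.
Take δ = min(1, ε/14). Then 0 < |u + 4| < δ gives both |u + 4| < 1 and |u + 4| < ε/14, so |(-2u^2 - 4u - 5) + 21| < ε.

δ = min(1, ε/14)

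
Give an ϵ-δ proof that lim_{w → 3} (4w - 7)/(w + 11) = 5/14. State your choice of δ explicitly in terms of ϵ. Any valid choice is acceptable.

Let ϵ > 0. We want δ > 0 with 0 < |w − 3| < δ ⇒ |(4w - 7)/(w + 11) − (5/14)| < ϵ.
Combining over a common denominator, (4w - 7)/(w + 11) − (5/14) = [(4w - 7)·14 − 5·(w + 11)] / [14·(w + 11)] = 51(w − 3) / (14(w + 11)).
So |(4w - 7)/(w + 11) − (5/14)| = 51|w − 3| / (14·|w + 11|).
Restrict δ ≤ 7. Then |w − 3| < 7 gives |w + 11| = |(w − 3) + 14| ≥ 14 − 7 = 7.
Hence |(4w - 7)/(w + 11) − (5/14)| < 51|w − 3|/(14·7) = (51/98)|w − 3|, which is < ϵ once |w − 3| < (98/51)ϵ.
Take δ = min(7, (98/51)ϵ). Then 0 < |w − 3| < δ forces both bounds, so |(4w - 7)/(w + 11) − (5/14)| < ϵ.

δ = min(7, (98/51)ϵ)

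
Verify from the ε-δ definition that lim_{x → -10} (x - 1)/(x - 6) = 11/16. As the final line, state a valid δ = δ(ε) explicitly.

δ = min(8, (128/5)ε)

Let ε > 0. We want δ > 0 with 0 < |x + 10| < δ ⇒ |(x - 1)/(x - 6) − (11/16)| < ε.
Combining over a common denominator, (x - 1)/(x - 6) − (11/16) = [(x - 1)·(-16) − (-11)·(x - 6)] / [(-16)·(x - 6)] = -5(x + 10) / ((-16)(x - 6)).
So |(x - 1)/(x - 6) − (11/16)| = 5|x + 10| / (16·|x − 6|).
Restrict δ ≤ 8. Then |x + 10| < 8 gives |x − 6| = |(x + 10) + (-16)| ≥ 16 − 8 = 8.
Hence |(x - 1)/(x - 6) − (11/16)| < 5|x + 10|/(16·8) = (5/128)|x + 10|, which is < ε once |x + 10| < (128/5)ε.
Take δ = min(8, (128/5)ε). Then 0 < |x + 10| < δ forces both bounds, so |(x - 1)/(x - 6) − (11/16)| < ε.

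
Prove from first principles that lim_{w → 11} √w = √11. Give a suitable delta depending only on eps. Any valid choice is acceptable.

delta = min(11, √11·eps)

Let eps > 0. We want delta > 0 such that 0 < |w − 11| < delta implies |√w − √11| < eps.
Multiplying by the conjugate, |√w − √11| = |w − 11|/(√w + √11).
Restrict delta ≤ 11 so that |w − 11| < 11 forces w > 0, and then √w + √11 > √11.
Hence |√w − √11| < |w − 11|/√11, which is < eps once |w − 11| < √11·eps.
Take delta = min(11, √11·eps). If 0 < |w − 11| < delta then w > 0 and |√w − √11| < |w − 11|/√11 < eps.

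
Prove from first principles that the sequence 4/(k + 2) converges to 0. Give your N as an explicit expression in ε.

Suppose ε > 0. For k ≥ 1, |4/(k + 2) − 0| = 4/(k + 2) ≤ 4/k.
We need 4/k < ε, i.e. k > 4/ε.
Take N = 4/ε. If k > N then |4/(k + 2)| ≤ 4/k < ε.

N = 4/ε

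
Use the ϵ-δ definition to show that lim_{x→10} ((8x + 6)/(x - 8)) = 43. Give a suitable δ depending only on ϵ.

δ = min(1, (1/35)ϵ)

Fix ϵ > 0. We want δ > 0 with 0 < |x − 10| < δ ⇒ |(8x + 6)/(x - 8) − 43| < ϵ.
Combining over a common denominator, (8x + 6)/(x - 8) − 43 = [(8x + 6)·2 − 86·(x - 8)] / [2·(x - 8)] = -70(x − 10) / (2(x - 8)).
So |(8x + 6)/(x - 8) − 43| = 70|x − 10| / (2·|x − 8|).
Restrict δ ≤ 1. Then |x − 10| < 1 gives |x − 8| = |(x − 10) + 2| ≥ 2 − 1 = 1.
Hence |(8x + 6)/(x - 8) − 43| < 70|x − 10|/(2·1) = 35|x − 10|, which is < ϵ once |x − 10| < (1/35)ϵ.
Take δ = min(1, (1/35)ϵ). Then 0 < |x − 10| < δ forces both bounds, so |(8x + 6)/(x - 8) − 43| < ϵ.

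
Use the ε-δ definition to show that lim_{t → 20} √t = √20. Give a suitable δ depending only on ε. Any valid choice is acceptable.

Suppose ε > 0. We want δ > 0 such that 0 < |t − 20| < δ implies |√t − √20| < ε.
Rationalise: √t − √20 = (t − 20)/(√t + √20), so |√t − √20| = |t − 20|/(√t + √20).
Restrict δ ≤ 20 so that |t − 20| < 20 forces t > 0, and then √t + √20 > √20.
Hence |√t − √20| < |t − 20|/√20, which is < ε once |t − 20| < √20·ε.
Take δ = min(20, √20·ε). If 0 < |t − 20| < δ then t > 0 and |√t − √20| < |t − 20|/√20 < ε.

δ = min(20, √20·ε)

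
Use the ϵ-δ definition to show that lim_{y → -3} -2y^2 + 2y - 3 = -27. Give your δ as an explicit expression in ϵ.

Let ϵ > 0. We want δ > 0 such that 0 < |y + 3| < δ implies |(-2y^2 + 2y - 3) + 27| < ϵ.
(-2y^2 + 2y - 3) + 27 = -2y^2 + 2y + 24 = (y + 3)(-2y + 8).
So |(-2y^2 + 2y - 3) + 27| = |y + 3|·|-2y + 8|.
Assume first that |y + 3| < 1, so |y| < 4. Then |-2y + 8| ≤ 2·4 + 8 = 16.
Hence |(-2y^2 + 2y - 3) + 27| ≤ 16|y + 3| < ϵ provided |y + 3| < ϵ/16.
Take δ = min(1, ϵ/16). Then 0 < |y + 3| < δ gives both |y + 3| < 1 and |y + 3| < ϵ/16, so |(-2y^2 + 2y - 3) + 27| < ϵ.

δ = min(1, ϵ/16)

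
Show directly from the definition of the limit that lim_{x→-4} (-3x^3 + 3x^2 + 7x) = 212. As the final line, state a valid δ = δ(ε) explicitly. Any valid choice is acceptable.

δ = min(2, ε/251)

Let ε > 0 be given. We want δ > 0 such that 0 < |x + 4| < δ implies |(-3x^3 + 3x^2 + 7x) − 212| < ε.
(-3x^3 + 3x^2 + 7x) − 212 = -3x^3 + 3x^2 + 7x - 212 = (x + 4)(-3x^2 + 15x - 53).
So |(-3x^3 + 3x^2 + 7x) − 212| = |x + 4|·|-3x^2 + 15x - 53|.
Assume first that |x + 4| < 2, so |x| < 6. Then |-3x^2 + 15x - 53| ≤ 3·6^2 + 15·6 + 53 = 251.
Hence |(-3x^3 + 3x^2 + 7x) − 212| ≤ 251|x + 4| < ε provided |x + 4| < ε/251.
Choosing δ = min(2, ε/251) ensures both conditions, hence |(-3x^3 + 3x^2 + 7x) − 212| < ε.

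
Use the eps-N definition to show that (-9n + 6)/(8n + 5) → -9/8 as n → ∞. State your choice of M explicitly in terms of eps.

Suppose eps > 0. For n ≥ 1, |(-9n + 6)/(8n + 5) + 9/8| = |93|/(8(8n + 5)) = 93/(8(8n + 5)).
Since 8n + 5 ≥ 8n for n ≥ 1, this is ≤ 93/(8·8n) = (93/64)/n.
So |(-9n + 6)/(8n + 5) + 9/8| < eps whenever n > (93/64)/eps.
Take M = (93/64)/eps. If n > M then |(-9n + 6)/(8n + 5) + 9/8| ≤ (93/64)/n < eps.

M = (93/64)/eps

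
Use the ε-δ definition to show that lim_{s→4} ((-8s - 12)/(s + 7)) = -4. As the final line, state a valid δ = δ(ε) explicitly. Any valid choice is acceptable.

Fix ε > 0. We want δ > 0 with 0 < |s − 4| < δ ⇒ |(-8s - 12)/(s + 7) + 4| < ε.
Combining over a common denominator, (-8s - 12)/(s + 7) + 4 = [(-8s - 12)·11 − (-44)·(s + 7)] / [11·(s + 7)] = -44(s − 4) / (11(s + 7)).
So |(-8s - 12)/(s + 7) + 4| = 44|s − 4| / (11·|s + 7|).
Restrict δ ≤ 11/2. Then |s − 4| < 11/2 gives |s + 7| = |(s − 4) + 11| ≥ 11 − 11/2 = 11/2.
Hence |(-8s - 12)/(s + 7) + 4| < 44|s − 4|/(11·(11/2)) = (8/11)|s − 4|, which is < ε once |s − 4| < (11/8)ε.
Take δ = min(11/2, (11/8)ε). Then 0 < |s − 4| < δ forces both bounds, so |(-8s - 12)/(s + 7) + 4| < ε.

δ = min(11/2, (11/8)ε)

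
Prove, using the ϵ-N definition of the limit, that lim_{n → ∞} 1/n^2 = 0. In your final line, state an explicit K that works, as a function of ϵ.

K = (1/ϵ)^{1/2}

Fix ϵ > 0. For n ≥ 1, |1/n^2 − 0| = 1/n^2.
1/n^2 < ϵ ⇔ n^2 > 1/ϵ ⇔ n > (1/ϵ)^{1/2}.
Take K = (1/ϵ)^{1/2}. Then n > K implies 1/n^2 < ϵ.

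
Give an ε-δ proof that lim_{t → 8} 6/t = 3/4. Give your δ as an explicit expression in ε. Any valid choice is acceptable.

Let ε > 0. We seek δ > 0 such that 0 < |t − 8| < δ implies |6/t − (3/4)| < ε.
|6/t − (3/4)| = 6·|8 − t|/(8·|t|) = 6|t − 8|/(8|t|).
Require δ ≤ 4 so that |t| > 8 − 4 = 4, hence 8|t| > 32.
Then |6/t − (3/4)| < 6|t − 8|/32, which is < ε when |t − 8| < (16/3)ε.
Take δ = min(4, (16/3)ε). Then 0 < |t − 8| < δ gives both |t − 8| < 4 and |t − 8| < (16/3)ε, so |6/t − (3/4)| < ε.

δ = min(4, (16/3)ε)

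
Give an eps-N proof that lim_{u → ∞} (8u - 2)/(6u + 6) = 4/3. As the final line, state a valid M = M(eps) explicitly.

Let eps > 0. We seek M > 0 such that u > M implies |(8u - 2)/(6u + 6) − (4/3)| < eps.
(8u - 2)/(6u + 6) − (4/3) = (6(8u - 2) − 8(6u + 6)) / (6(6u + 6)) = -60/(6(6u + 6)).
For u > 0 we have 6u + 6 > 6u, so |(8u - 2)/(6u + 6) − (4/3)| = 60/(6(6u + 6)) < 60/(6·6u) = (5/3)/u.
Thus |(8u - 2)/(6u + 6) − (4/3)| < eps whenever u > (5/3)/eps.
Take M = (5/3)/eps. If u > M then |(8u - 2)/(6u + 6) − (4/3)| < (5/3)/u < eps.

M = (5/3)/eps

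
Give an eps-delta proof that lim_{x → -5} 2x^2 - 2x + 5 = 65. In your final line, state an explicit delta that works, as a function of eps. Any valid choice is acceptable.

delta = min(1, eps/24)

Let eps > 0. We want delta > 0 such that 0 < |x + 5| < delta implies |(2x^2 - 2x + 5) − 65| < eps.
(2x^2 - 2x + 5) − 65 = 2x^2 - 2x - 60 = (x + 5)(2x - 12).
So |(2x^2 - 2x + 5) − 65| = |x + 5|·|2x - 12|.
Assume first that |x + 5| < 1, so |x| < 6. Then |2x - 12| ≤ 2·6 + 12 = 24.
Hence |(2x^2 - 2x + 5) − 65| ≤ 24|x + 5| < eps provided |x + 5| < eps/24.
Choosing delta = min(1, eps/24) ensures both conditions, hence |(2x^2 - 2x + 5) − 65| < eps.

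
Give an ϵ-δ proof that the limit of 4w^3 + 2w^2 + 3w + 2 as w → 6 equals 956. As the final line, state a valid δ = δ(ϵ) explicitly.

Suppose ϵ > 0. We want δ > 0 such that 0 < |w − 6| < δ implies |(4w^3 + 2w^2 + 3w + 2) − 956| < ϵ.
(4w^3 + 2w^2 + 3w + 2) − 956 = 4w^3 + 2w^2 + 3w - 954 = (w − 6)(4w^2 + 26w + 159).
So |(4w^3 + 2w^2 + 3w + 2) − 956| = |w − 6|·|4w^2 + 26w + 159|.
Require δ ≤ 1. Then |w − 6| < 1 gives |w| < 7, and by the triangle inequality |4w^2 + 26w + 159| ≤ 4·7^2 + 26·7 + 159 = 537.
Hence |(4w^3 + 2w^2 + 3w + 2) − 956| ≤ 537|w − 6| < ϵ provided |w − 6| < ϵ/537.
Take δ = min(1, ϵ/537). Then 0 < |w − 6| < δ gives both |w − 6| < 1 and |w − 6| < ϵ/537, so |(4w^3 + 2w^2 + 3w + 2) − 956| < ϵ.

δ = min(1, ϵ/537)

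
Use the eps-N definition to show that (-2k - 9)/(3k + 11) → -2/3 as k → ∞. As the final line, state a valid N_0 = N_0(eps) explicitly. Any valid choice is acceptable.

Fix eps > 0. For k ≥ 1, |(-2k - 9)/(3k + 11) + 2/3| = |-5|/(3(3k + 11)) = 5/(3(3k + 11)).
Since 3k + 11 ≥ 3k for k ≥ 1, this is ≤ 5/(3·3k) = (5/9)/k.
So |(-2k - 9)/(3k + 11) + 2/3| < eps whenever k > (5/9)/eps.
Take N_0 = (5/9)/eps. If k > N_0 then |(-2k - 9)/(3k + 11) + 2/3| ≤ (5/9)/k < eps.

N_0 = (5/9)/eps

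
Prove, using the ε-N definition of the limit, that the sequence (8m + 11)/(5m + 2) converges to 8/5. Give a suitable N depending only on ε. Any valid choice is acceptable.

N = (39/25)/ε

Let ε > 0. For m ≥ 1, |(8m + 11)/(5m + 2) − (8/5)| = |39|/(5(5m + 2)) = 39/(5(5m + 2)).
Since 5m + 2 ≥ 5m for m ≥ 1, this is ≤ 39/(5·5m) = (39/25)/m.
So |(8m + 11)/(5m + 2) − (8/5)| < ε whenever m > (39/25)/ε.
Take N = (39/25)/ε. If m > N then |(8m + 11)/(5m + 2) − (8/5)| ≤ (39/25)/m < ε.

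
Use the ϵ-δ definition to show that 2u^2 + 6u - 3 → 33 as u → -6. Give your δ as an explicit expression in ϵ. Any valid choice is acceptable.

Let ϵ > 0. We want δ > 0 such that 0 < |u + 6| < δ implies |(2u^2 + 6u - 3) − 33| < ϵ.
(2u^2 + 6u - 3) − 33 = 2u^2 + 6u - 36 = (u + 6)(2u - 6).
So |(2u^2 + 6u - 3) − 33| = |u + 6|·|2u - 6|.
Assume first that |u + 6| < 1, so |u| < 7. Then |2u - 6| ≤ 2·7 + 6 = 20.
Hence |(2u^2 + 6u - 3) − 33| ≤ 20|u + 6| < ϵ provided |u + 6| < ϵ/20.
Choosing δ = min(1, ϵ/20) ensures both conditions, hence |(2u^2 + 6u - 3) − 33| < ϵ.

δ = min(1, ϵ/20)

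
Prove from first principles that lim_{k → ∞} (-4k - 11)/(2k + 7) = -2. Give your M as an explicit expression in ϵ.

M = (3/2)/ϵ

Suppose ϵ > 0. For k ≥ 1, |(-4k - 11)/(2k + 7) + 2| = |6|/(2(2k + 7)) = 6/(2(2k + 7)).
Since 2k + 7 ≥ 2k for k ≥ 1, this is ≤ 6/(2·2k) = (3/2)/k.
So |(-4k - 11)/(2k + 7) + 2| < ϵ whenever k > (3/2)/ϵ.
Take M = (3/2)/ϵ. If k > M then |(-4k - 11)/(2k + 7) + 2| ≤ (3/2)/k < ϵ.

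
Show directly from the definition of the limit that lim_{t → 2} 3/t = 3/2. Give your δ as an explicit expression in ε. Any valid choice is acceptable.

Let ε > 0 be given. We seek δ > 0 such that 0 < |t − 2| < δ implies |3/t − (3/2)| < ε.
|3/t − (3/2)| = 3·|2 − t|/(2·|t|) = 3|t − 2|/(2|t|).
Require δ ≤ 1 so that |t| > 2 − 1 = 1, hence 2|t| > 2.
Then |3/t − (3/2)| < 3|t − 2|/2, which is < ε when |t − 2| < (2/3)ε.
Take δ = min(1, (2/3)ε). Then 0 < |t − 2| < δ gives both |t − 2| < 1 and |t − 2| < (2/3)ε, so |3/t − (3/2)| < ε.

δ = min(1, (2/3)ε)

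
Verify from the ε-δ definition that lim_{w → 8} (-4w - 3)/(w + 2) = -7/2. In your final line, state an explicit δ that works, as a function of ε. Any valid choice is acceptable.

Fix ε > 0. We want δ > 0 with 0 < |w − 8| < δ ⇒ |(-4w - 3)/(w + 2) + 7/2| < ε.
Combining over a common denominator, (-4w - 3)/(w + 2) + 7/2 = [(-4w - 3)·10 − (-35)·(w + 2)] / [10·(w + 2)] = -5(w − 8) / (10(w + 2)).
So |(-4w - 3)/(w + 2) + 7/2| = 5|w − 8| / (10·|w + 2|).
Require δ ≤ 5, so |w + 2| ≥ |10| − |w − 8| > 10 − 5 = 5.
Hence |(-4w - 3)/(w + 2) + 7/2| < 5|w − 8|/(10·5) = (1/10)|w − 8|, which is < ε once |w − 8| < 10ε.
Take δ = min(5, 10ε). Then 0 < |w − 8| < δ forces both bounds, so |(-4w - 3)/(w + 2) + 7/2| < ε.

δ = min(5, 10ε)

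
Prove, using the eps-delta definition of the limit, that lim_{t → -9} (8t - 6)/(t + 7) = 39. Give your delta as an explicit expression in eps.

delta = min(1, (1/31)eps)

Let eps > 0. We want delta > 0 with 0 < |t + 9| < delta ⇒ |(8t - 6)/(t + 7) − 39| < eps.
Combining over a common denominator, (8t - 6)/(t + 7) − 39 = [(8t - 6)·(-2) − (-78)·(t + 7)] / [(-2)·(t + 7)] = 62(t + 9) / ((-2)(t + 7)).
So |(8t - 6)/(t + 7) − 39| = 62|t + 9| / (2·|t + 7|).
Restrict delta ≤ 1. Then |t + 9| < 1 gives |t + 7| = |(t + 9) + (-2)| ≥ 2 − 1 = 1.
Hence |(8t - 6)/(t + 7) − 39| < 62|t + 9|/(2·1) = 31|t + 9|, which is < eps once |t + 9| < (1/31)eps.
Take delta = min(1, (1/31)eps). Then 0 < |t + 9| < delta forces both bounds, so |(8t - 6)/(t + 7) − 39| < eps.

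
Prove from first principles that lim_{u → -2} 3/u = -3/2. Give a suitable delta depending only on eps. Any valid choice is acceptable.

delta = min(1, (2/3)eps)

Suppose eps > 0. We seek delta > 0 such that 0 < |u + 2| < delta implies |3/u + 3/2| < eps.
|3/u + 3/2| = 3·|-2 − u|/(2·|u|) = 3|u + 2|/(2|u|).
Require delta ≤ 1 so that |u| > 2 − 1 = 1, hence 2|u| > 2.
Then |3/u + 3/2| < 3|u + 2|/2, which is < eps when |u + 2| < (2/3)eps.
Take delta = min(1, (2/3)eps). Then 0 < |u + 2| < delta gives both |u + 2| < 1 and |u + 2| < (2/3)eps, so |3/u + 3/2| < eps.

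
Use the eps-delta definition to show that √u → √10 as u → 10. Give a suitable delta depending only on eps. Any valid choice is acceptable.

Let eps > 0. We want delta > 0 such that 0 < |u − 10| < delta implies |√u − √10| < eps.
Multiplying by the conjugate, |√u − √10| = |u − 10|/(√u + √10).
Restrict delta ≤ 10 so that |u − 10| < 10 forces u > 0, and then √u + √10 > √10.
Hence |√u − √10| < |u − 10|/√10, which is < eps once |u − 10| < √10·eps.
Take delta = min(10, √10·eps). If 0 < |u − 10| < delta then u > 0 and |√u − √10| < |u − 10|/√10 < eps.

delta = min(10, √10·eps)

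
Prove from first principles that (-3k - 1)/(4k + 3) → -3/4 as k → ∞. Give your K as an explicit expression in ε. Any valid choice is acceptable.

K = (5/16)/ε

Suppose ε > 0. For k ≥ 1, |(-3k - 1)/(4k + 3) + 3/4| = |5|/(4(4k + 3)) = 5/(4(4k + 3)).
Since 4k + 3 ≥ 4k for k ≥ 1, this is ≤ 5/(4·4k) = (5/16)/k.
So |(-3k - 1)/(4k + 3) + 3/4| < ε whenever k > (5/16)/ε.
Take K = (5/16)/ε. If k > K then |(-3k - 1)/(4k + 3) + 3/4| ≤ (5/16)/k < ε.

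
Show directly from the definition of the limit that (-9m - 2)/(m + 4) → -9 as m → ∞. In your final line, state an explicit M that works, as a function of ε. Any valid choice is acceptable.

Let ε > 0 be given. For m ≥ 1, |(-9m - 2)/(m + 4) + 9| = |34|/((m + 4)) = 34/((m + 4)).
Since m + 4 ≥ m for m ≥ 1, this is ≤ 34/(m) = 34/m.
So |(-9m - 2)/(m + 4) + 9| < ε whenever m > 34/ε.
Take M = 34/ε. If m > M then |(-9m - 2)/(m + 4) + 9| ≤ 34/m < ε.

M = 34/ε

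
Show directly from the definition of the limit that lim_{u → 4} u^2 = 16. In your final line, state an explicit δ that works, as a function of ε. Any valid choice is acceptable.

δ = min(1, ε/9)

Let ε > 0. We seek δ > 0 with 0 < |u − 4| < δ ⇒ |u^2 − 16| < ε.
Factor: u^2 − 16 = (u − 4)(u + 4), so |u^2 − 16| = |u − 4|·|u + 4|.
Restrict δ ≤ 1. Then |u − 4| < 1 gives |u| < 5, so by the triangle inequality |u + 4| ≤ 5 + 4 = 9.
Hence |u^2 − 16| ≤ 9|u − 4|, which is < ε once |u − 4| < ε/9.
Take δ = min(1, ε/9). If 0 < |u − 4| < δ then both bounds hold and |u^2 − 16| ≤ 9|u − 4| < 9·(ε/9) = ε.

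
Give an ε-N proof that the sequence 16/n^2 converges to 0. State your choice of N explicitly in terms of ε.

N = (16/ε)^{1/2}

Suppose ε > 0. For n ≥ 1, |16/n^2 − 0| = 16/n^2.
16/n^2 < ε ⇔ n^2 > 16/ε ⇔ n > (16/ε)^{1/2}.
Take N = (16/ε)^{1/2}. Then n > N implies 16/n^2 < ε.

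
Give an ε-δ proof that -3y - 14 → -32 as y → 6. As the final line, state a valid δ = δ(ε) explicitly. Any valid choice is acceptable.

δ = ε/3

Let ε > 0 be given. We need δ > 0 so that 0 < |y − 6| < δ implies |(-3y - 14) + 32| < ε.
Since (-3y - 14) + 32 = -3(y − 6), we have |(-3y - 14) + 32| = 3|y − 6|.
Thus it suffices that |y − 6| < ε/3.
Take δ = ε/3. If 0 < |y − 6| < δ then |(-3y - 14) + 32| = 3|y − 6| < 3·(ε/3) = ε.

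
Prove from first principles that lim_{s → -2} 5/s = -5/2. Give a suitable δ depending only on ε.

δ = min(1, (2/5)ε)

Fix ε > 0. We seek δ > 0 such that 0 < |s + 2| < δ implies |5/s + 5/2| < ε.
|5/s + 5/2| = 5·|-2 − s|/(2·|s|) = 5|s + 2|/(2|s|).
Require δ ≤ 1 so that |s| > 2 − 1 = 1, hence 2|s| > 2.
Then |5/s + 5/2| < 5|s + 2|/2, which is < ε when |s + 2| < (2/5)ε.
Take δ = min(1, (2/5)ε). Then 0 < |s + 2| < δ gives both |s + 2| < 1 and |s + 2| < (2/5)ε, so |5/s + 5/2| < ε.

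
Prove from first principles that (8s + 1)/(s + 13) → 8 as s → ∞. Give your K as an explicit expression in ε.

K = 103/ε

Suppose ε > 0. We seek K > 0 such that s > K implies |(8s + 1)/(s + 13) − 8| < ε.
(8s + 1)/(s + 13) − 8 = ((8s + 1) − 8(s + 13)) / ((s + 13)) = -103/((s + 13)).
For s > 0 we have s + 13 > s, so |(8s + 1)/(s + 13) − 8| = 103/((s + 13)) < 103/(s) = 103/s.
Thus |(8s + 1)/(s + 13) − 8| < ε whenever s > 103/ε.
Take K = 103/ε. If s > K then |(8s + 1)/(s + 13) − 8| < 103/s < ε.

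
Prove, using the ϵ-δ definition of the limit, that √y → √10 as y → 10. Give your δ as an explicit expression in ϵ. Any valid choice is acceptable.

δ = min(10, √10·ϵ)

Fix ϵ > 0. We want δ > 0 such that 0 < |y − 10| < δ implies |√y − √10| < ϵ.
Multiplying by the conjugate, |√y − √10| = |y − 10|/(√y + √10).
Restrict δ ≤ 10 so that |y − 10| < 10 forces y > 0, and then √y + √10 > √10.
Hence |√y − √10| < |y − 10|/√10, which is < ϵ once |y − 10| < √10·ϵ.
Take δ = min(10, √10·ϵ). If 0 < |y − 10| < δ then y > 0 and |√y − √10| < |y − 10|/√10 < ϵ.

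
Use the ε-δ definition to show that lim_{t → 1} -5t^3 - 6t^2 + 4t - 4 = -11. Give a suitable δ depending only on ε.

Let ε > 0 be given. We want δ > 0 such that 0 < |t − 1| < δ implies |(-5t^3 - 6t^2 + 4t - 4) + 11| < ε.
(-5t^3 - 6t^2 + 4t - 4) + 11 = -5t^3 - 6t^2 + 4t + 7 = (t − 1)(-5t^2 - 11t - 7).
So |(-5t^3 - 6t^2 + 4t - 4) + 11| = |t − 1|·|-5t^2 - 11t - 7|.
Assume first that |t − 1| < 2, so |t| < 3. Then |-5t^2 - 11t - 7| ≤ 5·3^2 + 11·3 + 7 = 85.
Hence |(-5t^3 - 6t^2 + 4t - 4) + 11| ≤ 85|t − 1| < ε provided |t − 1| < ε/85.
Choosing δ = min(2, ε/85) ensures both conditions, hence |(-5t^3 - 6t^2 + 4t - 4) + 11| < ε.

δ = min(2, ε/85)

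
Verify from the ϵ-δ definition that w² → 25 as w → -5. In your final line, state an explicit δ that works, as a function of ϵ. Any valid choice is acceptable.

δ = min(2, ϵ/12)

Fix ϵ > 0. We seek δ > 0 with 0 < |w + 5| < δ ⇒ |w² − 25| < ϵ.
Factor: w² − 25 = (w + 5)(w - 5), so |w² − 25| = |w + 5|·|w - 5|.
Impose δ ≤ 2 so that |w| < 7; then |w - 5| ≤ 12.
Hence |w² − 25| ≤ 12|w + 5|, which is < ϵ once |w + 5| < ϵ/12.
Take δ = min(2, ϵ/12). If 0 < |w + 5| < δ then both bounds hold and |w² − 25| ≤ 12|w + 5| < 12·(ϵ/12) = ϵ.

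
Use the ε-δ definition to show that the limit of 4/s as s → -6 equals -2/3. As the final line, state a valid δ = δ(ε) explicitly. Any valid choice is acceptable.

Suppose ε > 0. We seek δ > 0 such that 0 < |s + 6| < δ implies |4/s + 2/3| < ε.
|4/s + 2/3| = 4·|-6 − s|/(6·|s|) = 4|s + 6|/(6|s|).
Require δ ≤ 3 so that |s| > 6 − 3 = 3, hence 6|s| > 18.
Then |4/s + 2/3| < 4|s + 6|/18, which is < ε when |s + 6| < (9/2)ε.
Take δ = min(3, (9/2)ε). Then 0 < |s + 6| < δ gives both |s + 6| < 3 and |s + 6| < (9/2)ε, so |4/s + 2/3| < ε.

δ = min(3, (9/2)ε)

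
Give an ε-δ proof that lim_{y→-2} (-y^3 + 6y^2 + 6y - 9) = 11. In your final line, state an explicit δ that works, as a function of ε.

Let ε > 0 be given. We want δ > 0 such that 0 < |y + 2| < δ implies |(-y^3 + 6y^2 + 6y - 9) − 11| < ε.
(-y^3 + 6y^2 + 6y - 9) − 11 = -y^3 + 6y^2 + 6y - 20 = (y + 2)(-y^2 + 8y - 10).
So |(-y^3 + 6y^2 + 6y - 9) − 11| = |y + 2|·|-y^2 + 8y - 10|.
Require δ ≤ 1. Then |y + 2| < 1 gives |y| < 3, and by the triangle inequality |-y^2 + 8y - 10| ≤ 3^2 + 8·3 + 10 = 43.
Hence |(-y^3 + 6y^2 + 6y - 9) − 11| ≤ 43|y + 2| < ε provided |y + 2| < ε/43.
Take δ = min(1, ε/43). Then 0 < |y + 2| < δ gives both |y + 2| < 1 and |y + 2| < ε/43, so |(-y^3 + 6y^2 + 6y - 9) − 11| < ε.

δ = min(1, ε/43)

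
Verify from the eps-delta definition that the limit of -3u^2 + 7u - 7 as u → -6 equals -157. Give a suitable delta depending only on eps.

Let eps > 0. We want delta > 0 such that 0 < |u + 6| < delta implies |(-3u^2 + 7u - 7) + 157| < eps.
(-3u^2 + 7u - 7) + 157 = -3u^2 + 7u + 150 = (u + 6)(-3u + 25).
So |(-3u^2 + 7u - 7) + 157| = |u + 6|·|-3u + 25|.
Assume first that |u + 6| < 2, so |u| < 8. Then |-3u + 25| ≤ 3·8 + 25 = 49.
Hence |(-3u^2 + 7u - 7) + 157| ≤ 49|u + 6| < eps provided |u + 6| < eps/49.
Take delta = min(2, eps/49). Then 0 < |u + 6| < delta gives both |u + 6| < 2 and |u + 6| < eps/49, so |(-3u^2 + 7u - 7) + 157| < eps.

delta = min(2, eps/49)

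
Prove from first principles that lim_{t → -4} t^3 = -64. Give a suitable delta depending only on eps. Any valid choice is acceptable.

delta = min(2, eps/76)

Let eps > 0 be given. We seek delta > 0 with 0 < |t + 4| < delta ⇒ |t^3 + 64| < eps.
Factor: t^3 + 64 = (t + 4)(t^2 - 4t + 16), so |t^3 + 64| = |t + 4|·|t^2 - 4t + 16|.
Impose delta ≤ 2 so that |t| < 6; then |t^2 - 4t + 16| ≤ 76.
Hence |t^3 + 64| ≤ 76|t + 4|, which is < eps once |t + 4| < eps/76.
Take delta = min(2, eps/76). If 0 < |t + 4| < delta then both bounds hold and |t^3 + 64| ≤ 76|t + 4| < 76·(eps/76) = eps.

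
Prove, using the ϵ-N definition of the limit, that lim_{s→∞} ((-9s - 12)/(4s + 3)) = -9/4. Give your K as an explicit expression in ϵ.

K = (21/16)/ϵ

Let ϵ > 0 be given. We seek K > 0 such that s > K implies |(-9s - 12)/(4s + 3) + 9/4| < ϵ.
(-9s - 12)/(4s + 3) + 9/4 = (4(-9s - 12) − (-9)(4s + 3)) / (4(4s + 3)) = -21/(4(4s + 3)).
For s > 0 we have 4s + 3 > 4s, so |(-9s - 12)/(4s + 3) + 9/4| = 21/(4(4s + 3)) < 21/(4·4s) = (21/16)/s.
Thus |(-9s - 12)/(4s + 3) + 9/4| < ϵ whenever s > (21/16)/ϵ.
Take K = (21/16)/ϵ. If s > K then |(-9s - 12)/(4s + 3) + 9/4| < (21/16)/s < ϵ.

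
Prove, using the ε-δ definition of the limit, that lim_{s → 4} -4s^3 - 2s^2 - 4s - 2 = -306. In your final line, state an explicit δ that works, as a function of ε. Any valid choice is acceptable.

Suppose ε > 0. We want δ > 0 such that 0 < |s − 4| < δ implies |(-4s^3 - 2s^2 - 4s - 2) + 306| < ε.
(-4s^3 - 2s^2 - 4s - 2) + 306 = -4s^3 - 2s^2 - 4s + 304 = (s − 4)(-4s^2 - 18s - 76).
So |(-4s^3 - 2s^2 - 4s - 2) + 306| = |s − 4|·|-4s^2 - 18s - 76|.
Assume first that |s − 4| < 1, so |s| < 5. Then |-4s^2 - 18s - 76| ≤ 4·5^2 + 18·5 + 76 = 266.
Hence |(-4s^3 - 2s^2 - 4s - 2) + 306| ≤ 266|s − 4| < ε provided |s − 4| < ε/266.
Take δ = min(1, ε/266). Then 0 < |s − 4| < δ gives both |s − 4| < 1 and |s − 4| < ε/266, so |(-4s^3 - 2s^2 - 4s - 2) + 306| < ε.

δ = min(1, ε/266)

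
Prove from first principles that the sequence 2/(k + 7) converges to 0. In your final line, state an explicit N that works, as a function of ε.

Fix ε > 0. For k ≥ 1, |2/(k + 7) − 0| = 2/(k + 7) ≤ 2/k.
We need 2/k < ε, i.e. k > 2/ε.
Take N = 2/ε. If k > N then |2/(k + 7)| ≤ 2/k < ε.

N = 2/ε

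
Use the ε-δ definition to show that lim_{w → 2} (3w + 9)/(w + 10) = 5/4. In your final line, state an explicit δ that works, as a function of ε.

Fix ε > 0. We want δ > 0 with 0 < |w − 2| < δ ⇒ |(3w + 9)/(w + 10) − (5/4)| < ε.
Combining over a common denominator, (3w + 9)/(w + 10) − (5/4) = [(3w + 9)·12 − 15·(w + 10)] / [12·(w + 10)] = 21(w − 2) / (12(w + 10)).
So |(3w + 9)/(w + 10) − (5/4)| = 21|w − 2| / (12·|w + 10|).
Require δ ≤ 6, so |w + 10| ≥ |12| − |w − 2| > 12 − 6 = 6.
Hence |(3w + 9)/(w + 10) − (5/4)| < 21|w − 2|/(12·6) = (7/24)|w − 2|, which is < ε once |w − 2| < (24/7)ε.
Take δ = min(6, (24/7)ε). Then 0 < |w − 2| < δ forces both bounds, so |(3w + 9)/(w + 10) − (5/4)| < ε.

δ = min(6, (24/7)ε)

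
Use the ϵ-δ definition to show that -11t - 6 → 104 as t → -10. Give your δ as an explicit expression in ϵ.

Let ϵ > 0 be given. We need δ > 0 so that 0 < |t + 10| < δ implies |(-11t - 6) − 104| < ϵ.
|(-11t - 6) − 104| = |-11t - 110| = 11|t + 10|.
So 11|t + 10| < ϵ exactly when |t + 10| < ϵ/11.
Choosing δ = ϵ/11 gives |(-11t - 6) − 104| = 11|t + 10| < ϵ whenever |t + 10| < δ.

δ = ϵ/11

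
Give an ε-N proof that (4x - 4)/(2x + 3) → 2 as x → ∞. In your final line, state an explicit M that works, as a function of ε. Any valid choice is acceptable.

Suppose ε > 0. We seek M > 0 such that x > M implies |(4x - 4)/(2x + 3) − 2| < ε.
(4x - 4)/(2x + 3) − 2 = (2(4x - 4) − 4(2x + 3)) / (2(2x + 3)) = -20/(2(2x + 3)).
For x > 0 we have 2x + 3 > 2x, so |(4x - 4)/(2x + 3) − 2| = 20/(2(2x + 3)) < 20/(2·2x) = 5/x.
Thus |(4x - 4)/(2x + 3) − 2| < ε whenever x > 5/ε.
Take M = 5/ε. If x > M then |(4x - 4)/(2x + 3) − 2| < 5/x < ε.

M = 5/ε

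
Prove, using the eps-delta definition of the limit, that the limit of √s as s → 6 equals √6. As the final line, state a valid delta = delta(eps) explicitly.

delta = min(6, √6·eps)

Fix eps > 0. We want delta > 0 such that 0 < |s − 6| < delta implies |√s − √6| < eps.
Multiplying by the conjugate, |√s − √6| = |s − 6|/(√s + √6).
Restrict delta ≤ 6 so that |s − 6| < 6 forces s > 0, and then √s + √6 > √6.
Hence |√s − √6| < |s − 6|/√6, which is < eps once |s − 6| < √6·eps.
Take delta = min(6, √6·eps). If 0 < |s − 6| < delta then s > 0 and |√s − √6| < |s − 6|/√6 < eps.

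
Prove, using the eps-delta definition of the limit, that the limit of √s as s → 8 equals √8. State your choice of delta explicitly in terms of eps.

delta = min(8, √8·eps)

Suppose eps > 0. We want delta > 0 such that 0 < |s − 8| < delta implies |√s − √8| < eps.
Multiplying by the conjugate, |√s − √8| = |s − 8|/(√s + √8).
Restrict delta ≤ 8 so that |s − 8| < 8 forces s > 0, and then √s + √8 > √8.
Hence |√s − √8| < |s − 8|/√8, which is < eps once |s − 8| < √8·eps.
Take delta = min(8, √8·eps). If 0 < |s − 8| < delta then s > 0 and |√s − √8| < |s − 8|/√8 < eps.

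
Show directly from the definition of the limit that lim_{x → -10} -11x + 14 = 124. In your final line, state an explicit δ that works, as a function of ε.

Let ε > 0 be given. We need δ > 0 so that 0 < |x + 10| < δ implies |(-11x + 14) − 124| < ε.
Since (-11x + 14) − 124 = -11(x + 10), we have |(-11x + 14) − 124| = 11|x + 10|.
Thus it suffices that |x + 10| < ε/11.
Choosing δ = ε/11 gives |(-11x + 14) − 124| = 11|x + 10| < ε whenever |x + 10| < δ.

δ = ε/11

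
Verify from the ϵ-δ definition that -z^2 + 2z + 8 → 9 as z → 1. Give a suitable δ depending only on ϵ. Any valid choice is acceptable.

Fix ϵ > 0. We want δ > 0 such that 0 < |z − 1| < δ implies |(-z^2 + 2z + 8) − 9| < ϵ.
(-z^2 + 2z + 8) − 9 = -z^2 + 2z - 1 = (z − 1)(-z + 1).
So |(-z^2 + 2z + 8) − 9| = |z − 1|·|-z + 1|.
Require δ ≤ 1. Then |z − 1| < 1 gives |z| < 2, and by the triangle inequality |-z + 1| ≤ 2 + 1 = 3.
Hence |(-z^2 + 2z + 8) − 9| ≤ 3|z − 1| < ϵ provided |z − 1| < ϵ/3.
Take δ = min(1, ϵ/3). Then 0 < |z − 1| < δ gives both |z − 1| < 1 and |z − 1| < ϵ/3, so |(-z^2 + 2z + 8) − 9| < ϵ.

δ = min(1, ϵ/3)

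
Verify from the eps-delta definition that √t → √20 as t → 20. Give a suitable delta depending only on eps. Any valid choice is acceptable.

Let eps > 0. We want delta > 0 such that 0 < |t − 20| < delta implies |√t − √20| < eps.
Multiplying by the conjugate, |√t − √20| = |t − 20|/(√t + √20).
Restrict delta ≤ 20 so that |t − 20| < 20 forces t > 0, and then √t + √20 > √20.
Hence |√t − √20| < |t − 20|/√20, which is < eps once |t − 20| < √20·eps.
Take delta = min(20, √20·eps). If 0 < |t − 20| < delta then t > 0 and |√t − √20| < |t − 20|/√20 < eps.

delta = min(20, √20·eps)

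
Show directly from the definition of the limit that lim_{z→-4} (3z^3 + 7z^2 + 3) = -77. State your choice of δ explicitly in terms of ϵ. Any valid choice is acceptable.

δ = min(2, ϵ/158)

Suppose ϵ > 0. We want δ > 0 such that 0 < |z + 4| < δ implies |(3z^3 + 7z^2 + 3) + 77| < ϵ.
(3z^3 + 7z^2 + 3) + 77 = 3z^3 + 7z^2 + 80 = (z + 4)(3z^2 - 5z + 20).
So |(3z^3 + 7z^2 + 3) + 77| = |z + 4|·|3z^2 - 5z + 20|.
Assume first that |z + 4| < 2, so |z| < 6. Then |3z^2 - 5z + 20| ≤ 3·6^2 + 5·6 + 20 = 158.
Hence |(3z^3 + 7z^2 + 3) + 77| ≤ 158|z + 4| < ϵ provided |z + 4| < ϵ/158.
Take δ = min(2, ϵ/158). Then 0 < |z + 4| < δ gives both |z + 4| < 2 and |z + 4| < ϵ/158, so |(3z^3 + 7z^2 + 3) + 77| < ϵ.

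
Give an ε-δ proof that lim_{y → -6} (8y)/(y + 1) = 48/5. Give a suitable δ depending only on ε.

δ = min(5/2, (25/16)ε)

Let ε > 0 be given. We want δ > 0 with 0 < |y + 6| < δ ⇒ |(8y)/(y + 1) − (48/5)| < ε.
Combining over a common denominator, (8y)/(y + 1) − (48/5) = [(8y)·(-5) − (-48)·(y + 1)] / [(-5)·(y + 1)] = 8(y + 6) / ((-5)(y + 1)).
So |(8y)/(y + 1) − (48/5)| = 8|y + 6| / (5·|y + 1|).
Restrict δ ≤ 5/2. Then |y + 6| < 5/2 gives |y + 1| = |(y + 6) + (-5)| ≥ 5 − 5/2 = 5/2.
Hence |(8y)/(y + 1) − (48/5)| < 8|y + 6|/(5·(5/2)) = (16/25)|y + 6|, which is < ε once |y + 6| < (25/16)ε.
Take δ = min(5/2, (25/16)ε). Then 0 < |y + 6| < δ forces both bounds, so |(8y)/(y + 1) − (48/5)| < ε.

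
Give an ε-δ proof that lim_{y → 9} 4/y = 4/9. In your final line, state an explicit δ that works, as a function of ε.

δ = min(9/2, (81/8)ε)

Suppose ε > 0. We seek δ > 0 such that 0 < |y − 9| < δ implies |4/y − (4/9)| < ε.
|4/y − (4/9)| = 4·|9 − y|/(9·|y|) = 4|y − 9|/(9|y|).
Require δ ≤ 9/2 so that |y| > 9 − 9/2 = 9/2, hence 9|y| > 81/2.
Then |4/y − (4/9)| < 4|y − 9|/(81/2), which is < ε when |y − 9| < (81/8)ε.
Take δ = min(9/2, (81/8)ε). Then 0 < |y − 9| < δ gives both |y − 9| < 9/2 and |y − 9| < (81/8)ε, so |4/y − (4/9)| < ε.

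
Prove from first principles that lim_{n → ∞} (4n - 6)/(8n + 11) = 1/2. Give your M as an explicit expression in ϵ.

Fix ϵ > 0. For n ≥ 1, |(4n - 6)/(8n + 11) − (1/2)| = |-92|/(8(8n + 11)) = 92/(8(8n + 11)).
Since 8n + 11 ≥ 8n for n ≥ 1, this is ≤ 92/(8·8n) = (23/16)/n.
So |(4n - 6)/(8n + 11) − (1/2)| < ϵ whenever n > (23/16)/ϵ.
Take M = (23/16)/ϵ. If n > M then |(4n - 6)/(8n + 11) − (1/2)| ≤ (23/16)/n < ϵ.

M = (23/16)/ϵ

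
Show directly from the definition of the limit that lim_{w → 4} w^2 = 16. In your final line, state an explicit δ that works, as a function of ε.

δ = min(1, ε/9)

Let ε > 0. We seek δ > 0 with 0 < |w − 4| < δ ⇒ |w^2 − 16| < ε.
Factor: w^2 − 16 = (w − 4)(w + 4), so |w^2 − 16| = |w − 4|·|w + 4|.
Restrict δ ≤ 1. Then |w − 4| < 1 gives |w| < 5, so by the triangle inequality |w + 4| ≤ 5 + 4 = 9.
Hence |w^2 − 16| ≤ 9|w − 4|, which is < ε once |w − 4| < ε/9.
Take δ = min(1, ε/9). If 0 < |w − 4| < δ then both bounds hold and |w^2 − 16| ≤ 9|w − 4| < 9·(ε/9) = ε.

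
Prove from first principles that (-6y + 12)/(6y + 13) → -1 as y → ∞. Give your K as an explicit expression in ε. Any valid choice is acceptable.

Suppose ε > 0. We seek K > 0 such that y > K implies |(-6y + 12)/(6y + 13) + 1| < ε.
(-6y + 12)/(6y + 13) + 1 = (6(-6y + 12) − (-6)(6y + 13)) / (6(6y + 13)) = 150/(6(6y + 13)).
For y > 0 we have 6y + 13 > 6y, so |(-6y + 12)/(6y + 13) + 1| = 150/(6(6y + 13)) < 150/(6·6y) = (25/6)/y.
Thus |(-6y + 12)/(6y + 13) + 1| < ε whenever y > (25/6)/ε.
Take K = (25/6)/ε. If y > K then |(-6y + 12)/(6y + 13) + 1| < (25/6)/y < ε.

K = (25/6)/ε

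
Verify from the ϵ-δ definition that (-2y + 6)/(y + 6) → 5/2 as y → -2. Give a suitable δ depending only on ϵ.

Let ϵ > 0. We want δ > 0 with 0 < |y + 2| < δ ⇒ |(-2y + 6)/(y + 6) − (5/2)| < ϵ.
Combining over a common denominator, (-2y + 6)/(y + 6) − (5/2) = [(-2y + 6)·4 − 10·(y + 6)] / [4·(y + 6)] = -18(y + 2) / (4(y + 6)).
So |(-2y + 6)/(y + 6) − (5/2)| = 18|y + 2| / (4·|y + 6|).
Restrict δ ≤ 2. Then |y + 2| < 2 gives |y + 6| = |(y + 2) + 4| ≥ 4 − 2 = 2.
Hence |(-2y + 6)/(y + 6) − (5/2)| < 18|y + 2|/(4·2) = (9/4)|y + 2|, which is < ϵ once |y + 2| < (4/9)ϵ.
Take δ = min(2, (4/9)ϵ). Then 0 < |y + 2| < δ forces both bounds, so |(-2y + 6)/(y + 6) − (5/2)| < ϵ.

δ = min(2, (4/9)ϵ)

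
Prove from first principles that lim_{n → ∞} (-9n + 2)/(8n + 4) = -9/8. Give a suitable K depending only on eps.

K = (13/16)/eps

Fix eps > 0. For n ≥ 1, |(-9n + 2)/(8n + 4) + 9/8| = |52|/(8(8n + 4)) = 52/(8(8n + 4)).
Since 8n + 4 ≥ 8n for n ≥ 1, this is ≤ 52/(8·8n) = (13/16)/n.
So |(-9n + 2)/(8n + 4) + 9/8| < eps whenever n > (13/16)/eps.
Take K = (13/16)/eps. If n > K then |(-9n + 2)/(8n + 4) + 9/8| ≤ (13/16)/n < eps.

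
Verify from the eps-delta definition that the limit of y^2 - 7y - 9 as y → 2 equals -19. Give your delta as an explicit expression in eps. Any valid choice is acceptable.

Let eps > 0. We want delta > 0 such that 0 < |y − 2| < delta implies |(y^2 - 7y - 9) + 19| < eps.
(y^2 - 7y - 9) + 19 = y^2 - 7y + 10 = (y − 2)(y - 5).
So |(y^2 - 7y - 9) + 19| = |y − 2|·|y - 5|.
Assume first that |y − 2| < 1, so |y| < 3. Then |y - 5| ≤ 3 + 5 = 8.
Hence |(y^2 - 7y - 9) + 19| ≤ 8|y − 2| < eps provided |y − 2| < eps/8.
Take delta = min(1, eps/8). Then 0 < |y − 2| < delta gives both |y − 2| < 1 and |y − 2| < eps/8, so |(y^2 - 7y - 9) + 19| < eps.

delta = min(1, eps/8)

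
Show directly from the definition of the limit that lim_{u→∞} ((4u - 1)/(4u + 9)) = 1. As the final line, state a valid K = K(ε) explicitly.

K = (5/2)/ε

Fix ε > 0. We seek K > 0 such that u > K implies |(4u - 1)/(4u + 9) − 1| < ε.
(4u - 1)/(4u + 9) − 1 = (4(4u - 1) − 4(4u + 9)) / (4(4u + 9)) = -40/(4(4u + 9)).
For u > 0 we have 4u + 9 > 4u, so |(4u - 1)/(4u + 9) − 1| = 40/(4(4u + 9)) < 40/(4·4u) = (5/2)/u.
Thus |(4u - 1)/(4u + 9) − 1| < ε whenever u > (5/2)/ε.
Take K = (5/2)/ε. If u > K then |(4u - 1)/(4u + 9) − 1| < (5/2)/u < ε.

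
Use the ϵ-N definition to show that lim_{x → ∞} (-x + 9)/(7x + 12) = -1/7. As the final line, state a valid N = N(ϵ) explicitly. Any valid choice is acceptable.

Suppose ϵ > 0. We seek N > 0 such that x > N implies |(-x + 9)/(7x + 12) + 1/7| < ϵ.
(-x + 9)/(7x + 12) + 1/7 = (7(-x + 9) − (-1)(7x + 12)) / (7(7x + 12)) = 75/(7(7x + 12)).
For x > 0 we have 7x + 12 > 7x, so |(-x + 9)/(7x + 12) + 1/7| = 75/(7(7x + 12)) < 75/(7·7x) = (75/49)/x.
Thus |(-x + 9)/(7x + 12) + 1/7| < ϵ whenever x > (75/49)/ϵ.
Take N = (75/49)/ϵ. If x > N then |(-x + 9)/(7x + 12) + 1/7| < (75/49)/x < ϵ.

N = (75/49)/ϵ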